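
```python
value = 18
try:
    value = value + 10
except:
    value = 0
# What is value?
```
28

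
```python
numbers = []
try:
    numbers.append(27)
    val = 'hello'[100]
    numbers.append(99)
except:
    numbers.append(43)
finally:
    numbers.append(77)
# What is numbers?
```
[27, 43, 77]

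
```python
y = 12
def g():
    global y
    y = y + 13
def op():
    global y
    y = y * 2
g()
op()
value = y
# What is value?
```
50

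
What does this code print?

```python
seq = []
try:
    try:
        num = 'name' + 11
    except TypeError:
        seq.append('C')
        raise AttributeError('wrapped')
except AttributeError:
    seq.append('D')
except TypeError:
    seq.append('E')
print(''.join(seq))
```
CD

New AttributeError raised, caught by outer AttributeError handler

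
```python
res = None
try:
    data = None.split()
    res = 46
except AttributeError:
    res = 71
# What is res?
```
71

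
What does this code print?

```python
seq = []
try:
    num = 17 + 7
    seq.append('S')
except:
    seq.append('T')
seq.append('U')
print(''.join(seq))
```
SU

No exception, try block completes normally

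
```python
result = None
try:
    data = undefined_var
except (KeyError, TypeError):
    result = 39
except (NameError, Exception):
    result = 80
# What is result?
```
80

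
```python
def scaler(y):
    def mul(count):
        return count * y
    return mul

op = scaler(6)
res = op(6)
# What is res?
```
36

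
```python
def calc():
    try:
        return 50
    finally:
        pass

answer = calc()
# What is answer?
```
50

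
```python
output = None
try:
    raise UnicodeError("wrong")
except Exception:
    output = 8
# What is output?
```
8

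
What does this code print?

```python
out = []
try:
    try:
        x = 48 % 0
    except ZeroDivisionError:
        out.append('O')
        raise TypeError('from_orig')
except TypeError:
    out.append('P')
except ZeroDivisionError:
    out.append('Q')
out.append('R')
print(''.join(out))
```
OPR

TypeError raised and caught, original ZeroDivisionError not re-raised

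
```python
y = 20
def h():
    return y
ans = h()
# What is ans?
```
20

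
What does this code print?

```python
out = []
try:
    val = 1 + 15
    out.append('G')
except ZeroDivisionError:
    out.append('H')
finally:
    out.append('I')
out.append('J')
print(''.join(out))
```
GIJ

finally runs after normal execution too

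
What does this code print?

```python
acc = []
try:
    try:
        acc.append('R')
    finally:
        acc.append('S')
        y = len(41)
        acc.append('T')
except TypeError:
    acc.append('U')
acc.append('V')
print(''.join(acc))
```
RSUV

Exception in inner finally caught by outer except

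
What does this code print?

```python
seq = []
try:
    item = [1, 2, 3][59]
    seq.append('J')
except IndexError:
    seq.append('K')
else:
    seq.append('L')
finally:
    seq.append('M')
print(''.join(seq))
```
KM

Exception: except runs, else skipped, finally runs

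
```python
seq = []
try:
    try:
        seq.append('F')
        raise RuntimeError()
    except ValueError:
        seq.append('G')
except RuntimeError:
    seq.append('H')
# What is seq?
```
['F', 'H']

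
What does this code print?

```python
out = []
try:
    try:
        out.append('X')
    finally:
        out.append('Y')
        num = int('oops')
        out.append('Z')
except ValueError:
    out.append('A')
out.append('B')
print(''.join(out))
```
XYAB

Exception in inner finally caught by outer except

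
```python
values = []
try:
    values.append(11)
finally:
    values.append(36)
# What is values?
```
[11, 36]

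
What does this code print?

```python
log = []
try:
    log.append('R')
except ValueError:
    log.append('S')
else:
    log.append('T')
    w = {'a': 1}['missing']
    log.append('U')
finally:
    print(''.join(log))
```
RT

Try succeeds, else appends 'T', KeyError in else is uncaught, finally prints before exception propagates ('U' never appended)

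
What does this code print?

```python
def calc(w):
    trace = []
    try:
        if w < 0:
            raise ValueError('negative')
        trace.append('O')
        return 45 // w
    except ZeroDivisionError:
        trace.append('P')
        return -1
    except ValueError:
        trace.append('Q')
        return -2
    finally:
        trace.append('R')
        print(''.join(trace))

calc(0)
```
OPR

w=0 causes ZeroDivisionError, caught, finally prints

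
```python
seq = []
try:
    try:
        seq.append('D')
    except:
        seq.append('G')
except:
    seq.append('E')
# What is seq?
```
['D']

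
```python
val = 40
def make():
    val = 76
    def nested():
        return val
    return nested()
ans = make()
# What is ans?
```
76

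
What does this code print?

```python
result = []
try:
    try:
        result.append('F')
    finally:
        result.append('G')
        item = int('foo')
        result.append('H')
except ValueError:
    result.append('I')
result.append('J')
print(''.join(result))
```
FGIJ

Exception in inner finally caught by outer except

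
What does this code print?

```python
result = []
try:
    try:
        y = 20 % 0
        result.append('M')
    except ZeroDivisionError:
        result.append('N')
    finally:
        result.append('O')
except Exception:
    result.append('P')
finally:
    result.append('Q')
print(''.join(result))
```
NOQ

Both finally blocks run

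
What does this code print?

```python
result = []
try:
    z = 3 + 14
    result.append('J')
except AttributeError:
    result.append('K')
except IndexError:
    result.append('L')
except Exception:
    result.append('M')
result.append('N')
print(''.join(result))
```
JN

No exception, try block completes normally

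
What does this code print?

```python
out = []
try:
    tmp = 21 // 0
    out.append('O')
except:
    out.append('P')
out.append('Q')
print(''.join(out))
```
PQ

Exception raised in try, caught by bare except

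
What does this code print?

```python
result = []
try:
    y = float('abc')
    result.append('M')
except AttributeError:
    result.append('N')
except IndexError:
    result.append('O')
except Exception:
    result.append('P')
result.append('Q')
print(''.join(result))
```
PQ

ValueError not specifically caught, falls to Exception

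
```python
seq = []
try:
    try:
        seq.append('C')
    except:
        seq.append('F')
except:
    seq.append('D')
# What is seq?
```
['C']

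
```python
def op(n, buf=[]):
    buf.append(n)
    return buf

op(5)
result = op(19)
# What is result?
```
[5, 19]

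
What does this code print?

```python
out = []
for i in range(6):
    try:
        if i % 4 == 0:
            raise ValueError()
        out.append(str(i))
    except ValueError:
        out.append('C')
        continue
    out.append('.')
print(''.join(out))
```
C1.2.3.C5.

continue in except skips rest of loop body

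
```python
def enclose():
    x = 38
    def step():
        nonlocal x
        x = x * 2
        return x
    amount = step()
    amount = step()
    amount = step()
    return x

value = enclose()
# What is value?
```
304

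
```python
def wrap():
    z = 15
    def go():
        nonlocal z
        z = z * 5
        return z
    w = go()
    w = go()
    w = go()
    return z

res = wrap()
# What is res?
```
1875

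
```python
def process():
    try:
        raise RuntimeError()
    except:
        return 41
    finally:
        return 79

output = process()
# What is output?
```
79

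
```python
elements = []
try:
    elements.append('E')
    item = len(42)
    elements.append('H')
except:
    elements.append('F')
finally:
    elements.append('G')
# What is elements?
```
['E', 'F', 'G']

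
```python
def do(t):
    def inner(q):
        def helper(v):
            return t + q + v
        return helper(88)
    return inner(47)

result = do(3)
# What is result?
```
138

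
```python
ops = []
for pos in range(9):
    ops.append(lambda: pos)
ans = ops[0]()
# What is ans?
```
8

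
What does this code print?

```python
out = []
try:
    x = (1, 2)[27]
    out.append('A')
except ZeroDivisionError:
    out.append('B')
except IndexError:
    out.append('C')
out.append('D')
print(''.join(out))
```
CD

IndexError is caught by its specific handler, not ZeroDivisionError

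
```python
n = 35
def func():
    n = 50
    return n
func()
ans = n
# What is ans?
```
35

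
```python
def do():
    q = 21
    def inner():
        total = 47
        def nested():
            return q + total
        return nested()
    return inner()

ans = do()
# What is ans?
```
68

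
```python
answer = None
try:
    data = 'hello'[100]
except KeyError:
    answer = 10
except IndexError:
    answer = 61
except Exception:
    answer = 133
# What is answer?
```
61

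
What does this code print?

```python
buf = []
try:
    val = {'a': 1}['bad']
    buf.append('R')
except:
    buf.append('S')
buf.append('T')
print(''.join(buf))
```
ST

Exception raised in try, caught by bare except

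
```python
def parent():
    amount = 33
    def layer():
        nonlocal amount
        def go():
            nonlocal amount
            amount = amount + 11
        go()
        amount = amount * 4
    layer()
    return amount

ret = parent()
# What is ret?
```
176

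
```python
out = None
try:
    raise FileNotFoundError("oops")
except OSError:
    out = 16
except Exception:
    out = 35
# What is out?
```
16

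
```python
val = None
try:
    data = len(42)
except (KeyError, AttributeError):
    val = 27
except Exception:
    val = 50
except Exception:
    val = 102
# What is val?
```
50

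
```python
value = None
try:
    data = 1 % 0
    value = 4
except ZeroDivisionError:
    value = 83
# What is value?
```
83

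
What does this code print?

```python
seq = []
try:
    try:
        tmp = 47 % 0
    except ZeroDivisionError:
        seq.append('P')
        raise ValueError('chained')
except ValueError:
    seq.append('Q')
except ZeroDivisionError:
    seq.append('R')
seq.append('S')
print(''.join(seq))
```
PQS

ValueError raised and caught, original ZeroDivisionError not re-raised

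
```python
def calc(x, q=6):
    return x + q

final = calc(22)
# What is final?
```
28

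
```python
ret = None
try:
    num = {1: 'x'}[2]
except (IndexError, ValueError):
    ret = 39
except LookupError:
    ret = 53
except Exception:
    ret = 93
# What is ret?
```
53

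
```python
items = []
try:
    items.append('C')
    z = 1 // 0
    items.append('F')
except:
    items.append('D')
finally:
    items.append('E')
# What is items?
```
['C', 'D', 'E']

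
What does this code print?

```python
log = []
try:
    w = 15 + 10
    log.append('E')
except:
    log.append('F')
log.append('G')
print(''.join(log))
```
EG

No exception, try block completes normally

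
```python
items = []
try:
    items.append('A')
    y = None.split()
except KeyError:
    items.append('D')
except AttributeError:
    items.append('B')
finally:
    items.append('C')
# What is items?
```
['A', 'B', 'C']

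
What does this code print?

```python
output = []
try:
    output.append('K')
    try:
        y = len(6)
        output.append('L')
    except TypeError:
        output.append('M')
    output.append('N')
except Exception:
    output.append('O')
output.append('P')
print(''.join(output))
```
KMNP

Inner exception caught by inner handler, outer continues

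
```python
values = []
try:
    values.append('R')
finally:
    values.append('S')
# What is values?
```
['R', 'S']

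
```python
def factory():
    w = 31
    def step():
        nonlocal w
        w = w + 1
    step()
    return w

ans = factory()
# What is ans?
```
32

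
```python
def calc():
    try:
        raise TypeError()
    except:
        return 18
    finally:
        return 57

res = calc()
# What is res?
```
57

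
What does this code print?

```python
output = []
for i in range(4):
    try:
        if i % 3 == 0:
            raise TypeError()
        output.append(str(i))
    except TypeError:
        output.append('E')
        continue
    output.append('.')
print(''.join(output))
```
E1.2.E

continue in except skips rest of loop body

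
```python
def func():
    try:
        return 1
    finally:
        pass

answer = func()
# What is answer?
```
1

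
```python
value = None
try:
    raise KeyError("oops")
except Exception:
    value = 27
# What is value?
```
27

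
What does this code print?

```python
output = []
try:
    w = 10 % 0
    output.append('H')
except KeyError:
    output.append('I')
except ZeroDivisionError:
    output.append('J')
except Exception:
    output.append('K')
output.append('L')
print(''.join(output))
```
JL

ZeroDivisionError matches before generic Exception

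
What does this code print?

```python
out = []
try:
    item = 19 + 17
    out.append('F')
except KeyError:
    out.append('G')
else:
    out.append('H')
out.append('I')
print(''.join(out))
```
FHI

else block runs when no exception occurs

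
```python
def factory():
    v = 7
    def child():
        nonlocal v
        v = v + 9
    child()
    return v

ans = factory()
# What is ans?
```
16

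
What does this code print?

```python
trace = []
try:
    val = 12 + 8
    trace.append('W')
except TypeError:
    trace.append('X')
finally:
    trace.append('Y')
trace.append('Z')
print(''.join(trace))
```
WYZ

finally runs after normal execution too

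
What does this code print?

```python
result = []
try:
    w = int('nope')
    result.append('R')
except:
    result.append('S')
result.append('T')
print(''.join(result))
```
ST

Exception raised in try, caught by bare except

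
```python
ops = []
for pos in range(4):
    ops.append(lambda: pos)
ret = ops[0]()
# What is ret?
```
3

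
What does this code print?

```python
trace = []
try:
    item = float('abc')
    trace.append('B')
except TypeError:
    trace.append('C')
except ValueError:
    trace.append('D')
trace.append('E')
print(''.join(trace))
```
DE

ValueError is caught by its specific handler, not TypeError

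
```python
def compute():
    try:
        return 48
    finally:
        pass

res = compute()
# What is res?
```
48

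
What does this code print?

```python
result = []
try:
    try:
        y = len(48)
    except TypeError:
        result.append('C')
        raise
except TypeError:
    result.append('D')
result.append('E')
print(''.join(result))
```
CDE

raise without argument re-raises current exception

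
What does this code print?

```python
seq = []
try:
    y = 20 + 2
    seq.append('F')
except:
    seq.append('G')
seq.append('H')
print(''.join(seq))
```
FH

No exception, try block completes normally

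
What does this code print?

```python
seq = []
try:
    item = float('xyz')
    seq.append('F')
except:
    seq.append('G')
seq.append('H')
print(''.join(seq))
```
GH

Exception raised in try, caught by bare except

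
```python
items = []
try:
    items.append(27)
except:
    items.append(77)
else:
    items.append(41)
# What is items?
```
[27, 41]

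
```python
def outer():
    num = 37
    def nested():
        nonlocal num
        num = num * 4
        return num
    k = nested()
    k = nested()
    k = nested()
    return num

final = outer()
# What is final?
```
2368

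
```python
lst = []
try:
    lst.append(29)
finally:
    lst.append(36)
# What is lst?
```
[29, 36]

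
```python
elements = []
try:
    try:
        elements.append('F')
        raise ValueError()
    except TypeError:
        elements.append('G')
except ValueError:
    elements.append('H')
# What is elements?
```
['F', 'H']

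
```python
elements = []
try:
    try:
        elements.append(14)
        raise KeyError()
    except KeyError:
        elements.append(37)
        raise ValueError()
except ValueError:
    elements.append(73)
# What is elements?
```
[14, 37, 73]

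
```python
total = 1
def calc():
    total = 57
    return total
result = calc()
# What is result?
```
57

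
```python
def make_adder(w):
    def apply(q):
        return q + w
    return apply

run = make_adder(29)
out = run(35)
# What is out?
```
64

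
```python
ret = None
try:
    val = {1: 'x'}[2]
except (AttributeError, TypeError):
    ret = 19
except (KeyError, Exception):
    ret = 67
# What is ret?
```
67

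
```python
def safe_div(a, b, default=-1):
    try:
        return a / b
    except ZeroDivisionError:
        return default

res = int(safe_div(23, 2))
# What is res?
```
11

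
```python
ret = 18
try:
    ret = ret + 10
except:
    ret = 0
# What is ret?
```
28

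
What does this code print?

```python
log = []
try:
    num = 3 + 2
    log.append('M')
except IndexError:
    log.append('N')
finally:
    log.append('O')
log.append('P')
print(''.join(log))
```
MOP

finally runs after normal execution too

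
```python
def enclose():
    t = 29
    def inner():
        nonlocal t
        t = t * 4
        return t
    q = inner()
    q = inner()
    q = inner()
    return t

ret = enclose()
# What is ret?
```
1856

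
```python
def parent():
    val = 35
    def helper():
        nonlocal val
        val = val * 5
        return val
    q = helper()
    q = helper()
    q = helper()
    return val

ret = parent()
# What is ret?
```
4375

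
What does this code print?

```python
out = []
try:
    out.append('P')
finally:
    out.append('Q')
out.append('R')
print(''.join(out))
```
PQR

try/finally without except, no exception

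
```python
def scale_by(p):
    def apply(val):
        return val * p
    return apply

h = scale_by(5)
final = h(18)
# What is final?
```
90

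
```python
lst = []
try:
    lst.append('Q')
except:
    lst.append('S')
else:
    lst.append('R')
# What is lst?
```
['Q', 'R']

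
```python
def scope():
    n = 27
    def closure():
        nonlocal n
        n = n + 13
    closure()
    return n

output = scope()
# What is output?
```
40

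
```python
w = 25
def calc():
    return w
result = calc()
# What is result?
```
25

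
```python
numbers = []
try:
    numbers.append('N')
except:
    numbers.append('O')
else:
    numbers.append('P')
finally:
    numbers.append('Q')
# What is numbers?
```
['N', 'P', 'Q']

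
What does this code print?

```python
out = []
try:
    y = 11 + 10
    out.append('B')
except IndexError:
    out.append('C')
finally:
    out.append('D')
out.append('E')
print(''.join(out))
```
BDE

finally runs after normal execution too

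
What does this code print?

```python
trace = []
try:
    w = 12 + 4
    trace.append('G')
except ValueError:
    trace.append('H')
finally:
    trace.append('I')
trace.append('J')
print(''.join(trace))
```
GIJ

finally runs after normal execution too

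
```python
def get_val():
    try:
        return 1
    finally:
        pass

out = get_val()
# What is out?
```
1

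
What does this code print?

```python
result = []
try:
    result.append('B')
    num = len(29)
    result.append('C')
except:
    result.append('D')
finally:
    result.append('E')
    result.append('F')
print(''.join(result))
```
BDEF

Code before exception runs, then except, then all of finally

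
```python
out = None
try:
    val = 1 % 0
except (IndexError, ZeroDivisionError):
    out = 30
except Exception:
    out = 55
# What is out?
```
30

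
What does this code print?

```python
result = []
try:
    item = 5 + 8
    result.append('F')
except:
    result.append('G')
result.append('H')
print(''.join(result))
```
FH

No exception, try block completes normally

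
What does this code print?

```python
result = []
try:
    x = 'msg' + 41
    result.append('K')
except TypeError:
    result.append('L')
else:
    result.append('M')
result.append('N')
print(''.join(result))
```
LN

else block skipped when exception is caught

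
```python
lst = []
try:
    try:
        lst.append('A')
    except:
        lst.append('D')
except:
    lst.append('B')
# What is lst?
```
['A']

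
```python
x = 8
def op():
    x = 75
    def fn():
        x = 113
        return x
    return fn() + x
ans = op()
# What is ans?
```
188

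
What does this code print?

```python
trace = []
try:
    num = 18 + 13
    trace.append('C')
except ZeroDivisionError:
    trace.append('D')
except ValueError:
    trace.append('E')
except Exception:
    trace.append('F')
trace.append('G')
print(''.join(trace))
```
CG

No exception, try block completes normally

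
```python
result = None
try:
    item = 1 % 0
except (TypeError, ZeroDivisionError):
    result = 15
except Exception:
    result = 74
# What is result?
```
15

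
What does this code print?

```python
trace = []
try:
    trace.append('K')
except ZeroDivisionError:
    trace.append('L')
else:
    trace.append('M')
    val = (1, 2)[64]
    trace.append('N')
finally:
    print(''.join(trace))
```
KM

Try succeeds, else appends 'M', IndexError in else is uncaught, finally prints before exception propagates ('N' never appended)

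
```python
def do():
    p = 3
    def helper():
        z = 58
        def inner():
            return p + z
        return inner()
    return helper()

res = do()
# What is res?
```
61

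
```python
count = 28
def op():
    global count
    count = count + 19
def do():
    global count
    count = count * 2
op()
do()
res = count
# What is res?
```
94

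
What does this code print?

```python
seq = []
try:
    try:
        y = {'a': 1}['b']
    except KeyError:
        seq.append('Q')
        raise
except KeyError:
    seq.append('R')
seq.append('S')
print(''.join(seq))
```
QRS

raise without argument re-raises current exception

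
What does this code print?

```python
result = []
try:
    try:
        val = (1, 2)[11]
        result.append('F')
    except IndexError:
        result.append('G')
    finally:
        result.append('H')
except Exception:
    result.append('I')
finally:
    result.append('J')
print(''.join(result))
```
GHJ

Both finally blocks run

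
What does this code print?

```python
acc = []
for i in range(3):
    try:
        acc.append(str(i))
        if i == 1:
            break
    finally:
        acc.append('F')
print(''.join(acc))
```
0F1F

finally runs even when breaking out of loop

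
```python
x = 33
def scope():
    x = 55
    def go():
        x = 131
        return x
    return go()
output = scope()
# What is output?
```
131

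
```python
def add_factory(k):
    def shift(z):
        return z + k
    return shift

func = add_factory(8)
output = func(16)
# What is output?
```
24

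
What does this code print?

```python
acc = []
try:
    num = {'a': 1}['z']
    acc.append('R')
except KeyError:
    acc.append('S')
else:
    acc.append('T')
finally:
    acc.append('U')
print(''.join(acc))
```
SU

Exception: except runs, else skipped, finally runs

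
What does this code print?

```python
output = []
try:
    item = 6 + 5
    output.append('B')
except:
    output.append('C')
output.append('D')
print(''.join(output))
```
BD

No exception, try block completes normally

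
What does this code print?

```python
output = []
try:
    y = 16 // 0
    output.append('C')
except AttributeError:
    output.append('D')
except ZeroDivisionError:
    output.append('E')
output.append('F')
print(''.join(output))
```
EF

ZeroDivisionError is caught by its specific handler, not AttributeError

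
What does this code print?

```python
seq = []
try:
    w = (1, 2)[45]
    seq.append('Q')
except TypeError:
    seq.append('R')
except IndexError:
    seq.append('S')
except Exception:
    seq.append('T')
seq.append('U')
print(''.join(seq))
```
SU

IndexError matches before generic Exception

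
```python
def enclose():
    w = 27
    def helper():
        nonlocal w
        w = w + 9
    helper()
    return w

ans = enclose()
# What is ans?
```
36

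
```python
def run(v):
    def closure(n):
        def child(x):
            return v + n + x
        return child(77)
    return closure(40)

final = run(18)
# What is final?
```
135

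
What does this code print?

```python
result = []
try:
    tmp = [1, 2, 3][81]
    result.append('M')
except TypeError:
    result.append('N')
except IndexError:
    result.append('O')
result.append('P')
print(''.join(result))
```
OP

IndexError is caught by its specific handler, not TypeError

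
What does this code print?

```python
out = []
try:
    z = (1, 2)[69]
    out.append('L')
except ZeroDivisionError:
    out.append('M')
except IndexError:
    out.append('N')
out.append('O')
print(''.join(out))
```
NO

IndexError is caught by its specific handler, not ZeroDivisionError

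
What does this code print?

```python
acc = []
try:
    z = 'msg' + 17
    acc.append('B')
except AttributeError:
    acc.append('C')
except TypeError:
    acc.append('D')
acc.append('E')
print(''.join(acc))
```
DE

TypeError is caught by its specific handler, not AttributeError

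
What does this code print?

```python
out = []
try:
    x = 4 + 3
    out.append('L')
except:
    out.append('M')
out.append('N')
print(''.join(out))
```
LN

No exception, try block completes normally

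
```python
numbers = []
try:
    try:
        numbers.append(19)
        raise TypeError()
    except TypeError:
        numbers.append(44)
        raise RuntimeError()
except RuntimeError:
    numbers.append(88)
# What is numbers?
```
[19, 44, 88]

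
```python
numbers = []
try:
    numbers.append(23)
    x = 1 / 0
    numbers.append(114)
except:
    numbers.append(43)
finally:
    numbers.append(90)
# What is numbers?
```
[23, 43, 90]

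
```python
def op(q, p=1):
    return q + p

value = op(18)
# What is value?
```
19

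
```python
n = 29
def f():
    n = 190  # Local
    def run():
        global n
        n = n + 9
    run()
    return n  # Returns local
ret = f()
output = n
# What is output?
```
38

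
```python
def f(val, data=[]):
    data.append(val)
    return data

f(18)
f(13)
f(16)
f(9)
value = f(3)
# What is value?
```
[18, 13, 16, 9, 3]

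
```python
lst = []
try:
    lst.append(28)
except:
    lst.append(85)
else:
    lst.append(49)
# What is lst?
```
[28, 49]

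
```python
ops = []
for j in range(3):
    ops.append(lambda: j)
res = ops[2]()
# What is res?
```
2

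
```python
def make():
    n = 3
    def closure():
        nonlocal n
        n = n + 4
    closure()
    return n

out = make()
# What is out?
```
7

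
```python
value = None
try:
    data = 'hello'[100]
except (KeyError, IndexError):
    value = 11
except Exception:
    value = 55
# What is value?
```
11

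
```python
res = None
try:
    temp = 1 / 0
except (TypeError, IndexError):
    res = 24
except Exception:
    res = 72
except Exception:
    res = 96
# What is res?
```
72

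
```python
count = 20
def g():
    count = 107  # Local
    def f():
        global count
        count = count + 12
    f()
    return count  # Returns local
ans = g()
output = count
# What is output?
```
32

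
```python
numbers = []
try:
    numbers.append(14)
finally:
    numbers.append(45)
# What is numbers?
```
[14, 45]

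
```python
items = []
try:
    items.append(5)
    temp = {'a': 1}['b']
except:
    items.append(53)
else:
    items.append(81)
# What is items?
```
[5, 53]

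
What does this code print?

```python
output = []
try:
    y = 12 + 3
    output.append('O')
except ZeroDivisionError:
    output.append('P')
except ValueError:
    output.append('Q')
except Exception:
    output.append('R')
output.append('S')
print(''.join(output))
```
OS

No exception, try block completes normally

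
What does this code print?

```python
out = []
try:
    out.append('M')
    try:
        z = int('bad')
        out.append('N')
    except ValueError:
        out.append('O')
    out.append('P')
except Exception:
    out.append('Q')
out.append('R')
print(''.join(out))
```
MOPR

Inner exception caught by inner handler, outer continues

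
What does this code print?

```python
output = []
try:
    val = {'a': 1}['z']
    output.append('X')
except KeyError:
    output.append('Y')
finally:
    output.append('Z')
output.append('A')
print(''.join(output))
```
YZA

finally always runs, even after exception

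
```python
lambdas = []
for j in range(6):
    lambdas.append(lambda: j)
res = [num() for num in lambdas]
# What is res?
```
[5, 5, 5, 5, 5, 5]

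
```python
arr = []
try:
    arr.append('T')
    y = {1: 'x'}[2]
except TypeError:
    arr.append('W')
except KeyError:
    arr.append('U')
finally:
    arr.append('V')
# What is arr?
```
['T', 'U', 'V']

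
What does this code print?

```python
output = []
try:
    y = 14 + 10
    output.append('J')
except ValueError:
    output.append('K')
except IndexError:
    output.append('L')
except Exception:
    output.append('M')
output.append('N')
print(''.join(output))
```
JN

No exception, try block completes normally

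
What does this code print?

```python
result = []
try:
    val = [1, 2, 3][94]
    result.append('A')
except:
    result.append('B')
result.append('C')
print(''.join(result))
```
BC

Exception raised in try, caught by bare except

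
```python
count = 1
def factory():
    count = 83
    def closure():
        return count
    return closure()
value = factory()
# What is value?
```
83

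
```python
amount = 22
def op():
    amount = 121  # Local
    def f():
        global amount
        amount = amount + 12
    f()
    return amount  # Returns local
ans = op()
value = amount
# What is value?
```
34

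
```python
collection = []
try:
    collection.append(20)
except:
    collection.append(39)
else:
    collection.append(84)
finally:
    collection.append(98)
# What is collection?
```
[20, 84, 98]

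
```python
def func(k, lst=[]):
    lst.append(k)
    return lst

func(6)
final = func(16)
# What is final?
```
[6, 16]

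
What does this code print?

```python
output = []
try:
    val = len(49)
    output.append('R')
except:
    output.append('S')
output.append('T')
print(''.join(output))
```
ST

Exception raised in try, caught by bare except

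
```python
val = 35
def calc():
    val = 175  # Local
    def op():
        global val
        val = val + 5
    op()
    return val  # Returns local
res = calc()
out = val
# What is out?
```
40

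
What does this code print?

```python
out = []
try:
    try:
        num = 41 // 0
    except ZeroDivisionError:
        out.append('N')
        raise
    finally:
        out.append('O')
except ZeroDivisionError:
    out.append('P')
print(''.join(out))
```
NOP

finally runs before re-raised exception propagates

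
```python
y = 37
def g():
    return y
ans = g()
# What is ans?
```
37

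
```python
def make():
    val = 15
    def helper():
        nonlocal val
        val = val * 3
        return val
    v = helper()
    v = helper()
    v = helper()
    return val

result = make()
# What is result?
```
405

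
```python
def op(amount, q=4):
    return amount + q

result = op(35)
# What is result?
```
39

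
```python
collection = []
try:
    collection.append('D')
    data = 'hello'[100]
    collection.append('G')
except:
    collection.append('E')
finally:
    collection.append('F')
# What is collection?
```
['D', 'E', 'F']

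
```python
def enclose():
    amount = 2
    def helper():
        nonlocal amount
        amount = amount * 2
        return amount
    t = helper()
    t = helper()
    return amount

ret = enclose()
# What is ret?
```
8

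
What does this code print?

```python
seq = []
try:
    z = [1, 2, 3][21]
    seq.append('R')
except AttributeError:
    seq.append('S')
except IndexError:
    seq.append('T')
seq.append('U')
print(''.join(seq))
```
TU

IndexError is caught by its specific handler, not AttributeError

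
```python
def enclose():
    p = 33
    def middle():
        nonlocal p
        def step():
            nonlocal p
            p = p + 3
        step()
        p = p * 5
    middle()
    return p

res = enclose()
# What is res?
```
180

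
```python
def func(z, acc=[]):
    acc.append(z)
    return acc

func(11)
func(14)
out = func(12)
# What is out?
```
[11, 14, 12]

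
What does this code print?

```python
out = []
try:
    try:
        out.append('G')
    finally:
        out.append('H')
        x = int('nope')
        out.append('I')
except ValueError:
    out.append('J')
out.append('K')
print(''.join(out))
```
GHJK

Exception in inner finally caught by outer except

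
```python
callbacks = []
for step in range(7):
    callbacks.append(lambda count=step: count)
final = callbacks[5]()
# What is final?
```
5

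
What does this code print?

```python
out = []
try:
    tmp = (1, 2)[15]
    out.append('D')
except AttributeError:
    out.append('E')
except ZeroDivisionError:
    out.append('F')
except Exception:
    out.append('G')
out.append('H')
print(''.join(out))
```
GH

IndexError not specifically caught, falls to Exception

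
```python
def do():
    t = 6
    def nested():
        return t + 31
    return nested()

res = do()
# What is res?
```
37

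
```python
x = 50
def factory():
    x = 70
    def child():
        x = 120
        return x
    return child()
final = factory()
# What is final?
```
120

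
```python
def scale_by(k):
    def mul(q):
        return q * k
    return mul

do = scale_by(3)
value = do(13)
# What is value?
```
39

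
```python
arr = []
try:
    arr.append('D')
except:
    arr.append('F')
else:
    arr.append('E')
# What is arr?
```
['D', 'E']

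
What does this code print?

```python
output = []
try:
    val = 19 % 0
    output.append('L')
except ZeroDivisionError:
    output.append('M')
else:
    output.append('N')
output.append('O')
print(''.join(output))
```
MO

else block skipped when exception is caught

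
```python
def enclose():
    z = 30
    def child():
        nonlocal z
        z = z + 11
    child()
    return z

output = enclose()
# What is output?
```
41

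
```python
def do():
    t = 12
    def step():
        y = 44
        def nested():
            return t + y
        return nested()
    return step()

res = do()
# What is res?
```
56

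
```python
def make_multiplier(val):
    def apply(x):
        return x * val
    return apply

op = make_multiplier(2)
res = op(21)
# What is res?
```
42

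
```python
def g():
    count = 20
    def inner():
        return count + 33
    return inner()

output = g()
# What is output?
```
53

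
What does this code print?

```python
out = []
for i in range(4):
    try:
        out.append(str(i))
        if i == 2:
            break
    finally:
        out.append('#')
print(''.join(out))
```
0#1#2#

finally runs even when breaking out of loop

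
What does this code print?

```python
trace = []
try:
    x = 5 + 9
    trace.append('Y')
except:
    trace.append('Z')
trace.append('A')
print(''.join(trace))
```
YA

No exception, try block completes normally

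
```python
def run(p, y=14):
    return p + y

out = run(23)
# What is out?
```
37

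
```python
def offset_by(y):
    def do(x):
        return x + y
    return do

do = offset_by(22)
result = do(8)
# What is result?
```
30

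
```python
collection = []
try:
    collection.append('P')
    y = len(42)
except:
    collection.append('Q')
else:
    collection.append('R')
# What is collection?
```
['P', 'Q']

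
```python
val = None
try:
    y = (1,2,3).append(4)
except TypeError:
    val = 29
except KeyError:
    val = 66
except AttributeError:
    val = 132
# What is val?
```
132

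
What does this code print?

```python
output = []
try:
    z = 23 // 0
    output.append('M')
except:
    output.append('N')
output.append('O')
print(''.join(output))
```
NO

Exception raised in try, caught by bare except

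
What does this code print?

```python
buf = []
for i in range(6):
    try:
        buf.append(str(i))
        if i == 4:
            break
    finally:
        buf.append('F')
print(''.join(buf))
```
0F1F2F3F4F

finally runs even when breaking out of loop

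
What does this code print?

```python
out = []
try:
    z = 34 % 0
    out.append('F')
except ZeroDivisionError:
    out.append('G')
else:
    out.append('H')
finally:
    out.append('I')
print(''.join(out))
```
GI

Exception: except runs, else skipped, finally runs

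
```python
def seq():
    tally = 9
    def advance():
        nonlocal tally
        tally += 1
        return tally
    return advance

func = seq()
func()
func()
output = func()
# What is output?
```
12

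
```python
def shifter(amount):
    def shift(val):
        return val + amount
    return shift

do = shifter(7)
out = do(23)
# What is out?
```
30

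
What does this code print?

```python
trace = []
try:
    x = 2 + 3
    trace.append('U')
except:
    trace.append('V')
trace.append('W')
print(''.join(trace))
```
UW

No exception, try block completes normally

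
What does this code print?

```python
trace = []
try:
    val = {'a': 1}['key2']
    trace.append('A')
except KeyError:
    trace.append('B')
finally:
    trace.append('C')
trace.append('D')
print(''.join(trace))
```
BCD

finally always runs, even after exception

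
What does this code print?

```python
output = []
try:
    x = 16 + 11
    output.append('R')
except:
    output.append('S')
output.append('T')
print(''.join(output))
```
RT

No exception, try block completes normally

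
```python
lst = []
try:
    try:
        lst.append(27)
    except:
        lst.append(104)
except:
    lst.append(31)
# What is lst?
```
[27]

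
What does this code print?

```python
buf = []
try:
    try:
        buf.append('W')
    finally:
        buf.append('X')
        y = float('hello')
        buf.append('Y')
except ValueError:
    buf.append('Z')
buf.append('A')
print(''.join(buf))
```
WXZA

Exception in inner finally caught by outer except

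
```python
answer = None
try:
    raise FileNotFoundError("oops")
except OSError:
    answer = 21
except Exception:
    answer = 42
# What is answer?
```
21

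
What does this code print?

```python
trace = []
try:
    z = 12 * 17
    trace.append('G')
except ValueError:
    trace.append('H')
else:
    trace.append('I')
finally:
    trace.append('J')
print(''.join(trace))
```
GIJ

else runs before finally when no exception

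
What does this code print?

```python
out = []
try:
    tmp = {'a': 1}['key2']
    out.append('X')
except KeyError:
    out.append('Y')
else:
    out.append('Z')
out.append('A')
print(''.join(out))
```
YA

else block skipped when exception is caught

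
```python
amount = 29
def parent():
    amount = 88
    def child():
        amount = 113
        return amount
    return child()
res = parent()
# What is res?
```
113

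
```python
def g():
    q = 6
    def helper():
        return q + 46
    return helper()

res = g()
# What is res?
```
52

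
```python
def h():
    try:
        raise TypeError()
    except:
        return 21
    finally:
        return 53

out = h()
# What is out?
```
53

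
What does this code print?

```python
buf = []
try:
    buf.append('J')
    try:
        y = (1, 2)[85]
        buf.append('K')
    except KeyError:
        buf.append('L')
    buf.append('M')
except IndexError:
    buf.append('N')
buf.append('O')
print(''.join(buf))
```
JNO

Inner handler doesn't match, propagates to outer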